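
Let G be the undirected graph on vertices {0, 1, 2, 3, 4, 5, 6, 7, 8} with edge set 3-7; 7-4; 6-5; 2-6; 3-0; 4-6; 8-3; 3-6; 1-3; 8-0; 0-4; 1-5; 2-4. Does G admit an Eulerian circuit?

Degrees: 0:3, 1:2, 2:2, 3:5, 4:4, 5:2, 6:4, 7:2, 8:2
0, 3 have odd degree; an Eulerian circuit needs every degree to be even, so none exists.

No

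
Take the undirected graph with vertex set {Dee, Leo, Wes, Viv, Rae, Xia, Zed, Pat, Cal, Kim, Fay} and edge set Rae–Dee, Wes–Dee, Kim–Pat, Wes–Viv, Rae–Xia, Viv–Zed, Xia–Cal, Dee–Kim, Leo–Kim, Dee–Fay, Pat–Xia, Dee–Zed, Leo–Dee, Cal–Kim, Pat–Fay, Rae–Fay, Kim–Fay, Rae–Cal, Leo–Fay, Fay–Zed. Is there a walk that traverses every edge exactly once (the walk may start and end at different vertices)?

No

Degrees: Dee:6, Leo:3, Wes:2, Viv:2, Rae:4, Xia:3, Zed:3, Pat:3, Cal:3, Kim:5, Fay:6
Odd-degree vertices: Leo, Xia, Zed, Pat, Cal, Kim (6 total).
With 6 odd-degree vertices (more than two), no single trail can use every edge.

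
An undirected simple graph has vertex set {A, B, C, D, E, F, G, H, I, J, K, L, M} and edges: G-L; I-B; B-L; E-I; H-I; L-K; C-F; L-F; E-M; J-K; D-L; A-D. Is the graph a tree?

Yes

The graph has 13 vertices and 12 edges.
Connected and |E| = |V| - 1, which characterizes a tree.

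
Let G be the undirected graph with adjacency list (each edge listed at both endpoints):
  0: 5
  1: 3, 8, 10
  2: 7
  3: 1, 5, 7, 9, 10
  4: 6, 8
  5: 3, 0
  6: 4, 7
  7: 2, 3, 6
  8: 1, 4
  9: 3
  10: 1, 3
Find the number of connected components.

Component: {0, 1, 2, 3, 4, 5, 6, 7, 8, 9, 10}

1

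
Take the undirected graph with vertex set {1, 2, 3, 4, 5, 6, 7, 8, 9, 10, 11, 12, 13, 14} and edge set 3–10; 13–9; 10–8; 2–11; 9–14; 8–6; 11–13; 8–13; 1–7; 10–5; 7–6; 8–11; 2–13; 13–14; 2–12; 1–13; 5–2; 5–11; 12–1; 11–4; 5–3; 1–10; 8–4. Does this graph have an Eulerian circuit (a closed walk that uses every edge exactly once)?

No

Degrees: 1:4, 2:4, 3:2, 4:2, 5:4, 6:2, 7:2, 8:5, 9:2, 10:4, 11:5, 12:2, 13:6, 14:2
8, 11 have odd degree; an Eulerian circuit needs every degree to be even, so none exists.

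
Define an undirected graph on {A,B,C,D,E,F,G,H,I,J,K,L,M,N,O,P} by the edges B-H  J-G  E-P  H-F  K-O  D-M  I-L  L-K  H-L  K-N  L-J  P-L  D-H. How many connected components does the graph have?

Component: {A}
Component: {C}
Component: {B, D, E, F, G, H, I, J, K, L, M, N, O, P}

3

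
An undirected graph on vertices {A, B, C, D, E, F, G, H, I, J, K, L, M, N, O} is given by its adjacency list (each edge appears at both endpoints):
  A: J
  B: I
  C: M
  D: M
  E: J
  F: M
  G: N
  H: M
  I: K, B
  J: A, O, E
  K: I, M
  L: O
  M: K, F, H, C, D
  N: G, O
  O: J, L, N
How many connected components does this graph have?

Component: {A, E, G, J, L, N, O}
Component: {B, C, D, F, H, I, K, M}

2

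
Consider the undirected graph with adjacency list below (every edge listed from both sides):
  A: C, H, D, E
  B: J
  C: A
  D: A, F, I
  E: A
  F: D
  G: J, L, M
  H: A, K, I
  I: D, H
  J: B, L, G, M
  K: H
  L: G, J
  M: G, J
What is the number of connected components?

2

Component: {B, G, J, L, M}
Component: {A, C, D, E, F, H, I, K}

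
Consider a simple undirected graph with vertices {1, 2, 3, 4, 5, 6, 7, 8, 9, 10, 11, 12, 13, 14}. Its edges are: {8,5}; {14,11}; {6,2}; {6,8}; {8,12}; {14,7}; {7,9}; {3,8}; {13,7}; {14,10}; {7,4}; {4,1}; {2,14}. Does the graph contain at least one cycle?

No

|V| = 14, |E| = 13, number of components = 1.
A forest on 14 vertices with 1 component has exactly 13 edges, which matches — so no cycle.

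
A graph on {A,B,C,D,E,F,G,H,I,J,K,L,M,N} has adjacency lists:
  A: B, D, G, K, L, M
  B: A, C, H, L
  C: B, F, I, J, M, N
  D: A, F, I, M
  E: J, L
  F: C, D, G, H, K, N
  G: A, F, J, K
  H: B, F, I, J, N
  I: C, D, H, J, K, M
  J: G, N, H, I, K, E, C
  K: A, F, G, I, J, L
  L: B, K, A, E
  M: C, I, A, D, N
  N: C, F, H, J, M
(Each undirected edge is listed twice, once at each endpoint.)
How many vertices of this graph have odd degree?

4

Degrees: A:6, B:4, C:6, D:4, E:2, F:6, G:4, H:5, I:6, J:7, K:6, L:4, M:5, N:5
Odd-degree vertices: H, J, M, N.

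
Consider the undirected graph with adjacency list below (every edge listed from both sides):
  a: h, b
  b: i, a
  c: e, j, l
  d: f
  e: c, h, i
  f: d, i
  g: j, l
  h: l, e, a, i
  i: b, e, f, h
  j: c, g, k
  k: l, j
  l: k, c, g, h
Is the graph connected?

Yes

Starting from a and exploring outward reaches every vertex (a, h, b, l, i, e, c, g, k, f, j, d); the graph is connected.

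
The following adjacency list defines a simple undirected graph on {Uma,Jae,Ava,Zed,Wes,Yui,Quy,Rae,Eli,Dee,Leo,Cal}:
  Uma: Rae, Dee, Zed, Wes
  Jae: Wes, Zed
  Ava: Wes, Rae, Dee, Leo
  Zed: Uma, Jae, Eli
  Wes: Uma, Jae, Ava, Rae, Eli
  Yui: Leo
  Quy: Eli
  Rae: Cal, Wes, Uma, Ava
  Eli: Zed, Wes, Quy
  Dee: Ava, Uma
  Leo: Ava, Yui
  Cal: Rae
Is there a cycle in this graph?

|V| = 12, |E| = 16, number of components = 1.
One cycle is Uma-Rae-Wes-Ava-Dee-Uma.

Yes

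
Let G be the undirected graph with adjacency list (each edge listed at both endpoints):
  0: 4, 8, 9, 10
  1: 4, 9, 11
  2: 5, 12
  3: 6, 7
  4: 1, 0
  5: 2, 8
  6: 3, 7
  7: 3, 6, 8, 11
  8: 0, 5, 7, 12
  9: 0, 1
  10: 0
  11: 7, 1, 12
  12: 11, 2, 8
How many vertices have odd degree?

4

Degrees: 0:4, 1:3, 2:2, 3:2, 4:2, 5:2, 6:2, 7:4, 8:4, 9:2, 10:1, 11:3, 12:3
Odd-degree vertices: 1, 10, 11, 12.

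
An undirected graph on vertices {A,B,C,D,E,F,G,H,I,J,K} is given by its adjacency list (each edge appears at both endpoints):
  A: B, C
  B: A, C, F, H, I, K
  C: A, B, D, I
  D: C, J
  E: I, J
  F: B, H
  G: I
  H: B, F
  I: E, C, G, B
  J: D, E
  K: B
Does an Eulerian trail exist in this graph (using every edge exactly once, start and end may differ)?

Degrees: A:2, B:6, C:4, D:2, E:2, F:2, G:1, H:2, I:4, J:2, K:1
Odd-degree vertices: G, K (2 total).
The non-isolated vertices are connected and exactly 2 have odd degree, so an Eulerian trail exists (from G to K).

Yes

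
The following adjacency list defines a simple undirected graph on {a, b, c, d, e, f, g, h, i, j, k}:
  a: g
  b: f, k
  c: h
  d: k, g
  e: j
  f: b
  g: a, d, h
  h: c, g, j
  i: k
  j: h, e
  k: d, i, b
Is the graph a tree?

Yes

The graph has 11 vertices and 10 edges.
Connected and |E| = |V| - 1, which characterizes a tree.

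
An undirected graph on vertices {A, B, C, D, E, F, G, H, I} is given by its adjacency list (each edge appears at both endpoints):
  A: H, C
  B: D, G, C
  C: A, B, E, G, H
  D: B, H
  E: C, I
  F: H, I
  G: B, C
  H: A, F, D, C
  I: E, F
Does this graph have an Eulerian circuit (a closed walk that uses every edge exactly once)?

No

Degrees: A:2, B:3, C:5, D:2, E:2, F:2, G:2, H:4, I:2
Vertices with odd degree: B, C. An Eulerian circuit requires all degrees even.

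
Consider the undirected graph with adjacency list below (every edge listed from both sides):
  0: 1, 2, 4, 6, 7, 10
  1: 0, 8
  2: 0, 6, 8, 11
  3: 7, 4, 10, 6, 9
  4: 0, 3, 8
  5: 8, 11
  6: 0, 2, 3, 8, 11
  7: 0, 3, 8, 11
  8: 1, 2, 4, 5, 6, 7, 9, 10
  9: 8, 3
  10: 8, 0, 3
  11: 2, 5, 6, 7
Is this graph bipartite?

6-2-11-6 is an odd cycle (length 3), and a bipartite graph can contain only even cycles.

No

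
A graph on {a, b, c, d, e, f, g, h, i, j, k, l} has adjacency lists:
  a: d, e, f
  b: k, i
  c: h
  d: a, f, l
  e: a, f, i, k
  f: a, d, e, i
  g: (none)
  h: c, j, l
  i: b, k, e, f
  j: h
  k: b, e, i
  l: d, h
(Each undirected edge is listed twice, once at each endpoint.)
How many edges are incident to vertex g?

0

g has no neighbors.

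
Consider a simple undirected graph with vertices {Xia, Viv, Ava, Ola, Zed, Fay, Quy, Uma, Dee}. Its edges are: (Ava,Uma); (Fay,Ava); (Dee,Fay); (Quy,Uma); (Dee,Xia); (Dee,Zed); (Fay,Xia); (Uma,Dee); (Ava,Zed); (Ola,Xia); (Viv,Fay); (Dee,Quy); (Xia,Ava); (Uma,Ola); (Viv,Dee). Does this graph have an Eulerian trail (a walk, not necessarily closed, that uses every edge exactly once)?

Yes

Degrees: Xia:4, Viv:2, Ava:4, Ola:2, Zed:2, Fay:4, Quy:2, Uma:4, Dee:6
Odd-degree vertices: none (0 total).
The non-isolated vertices are connected and exactly 0 have odd degree, so an Eulerian trail exists.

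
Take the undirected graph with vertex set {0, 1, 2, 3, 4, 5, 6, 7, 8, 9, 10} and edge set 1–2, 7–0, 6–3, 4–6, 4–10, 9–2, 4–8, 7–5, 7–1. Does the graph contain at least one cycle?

|V| = 11, |E| = 9, number of components = 2.
A forest on 11 vertices with 2 components has exactly 9 edges, which matches — so no cycle.

No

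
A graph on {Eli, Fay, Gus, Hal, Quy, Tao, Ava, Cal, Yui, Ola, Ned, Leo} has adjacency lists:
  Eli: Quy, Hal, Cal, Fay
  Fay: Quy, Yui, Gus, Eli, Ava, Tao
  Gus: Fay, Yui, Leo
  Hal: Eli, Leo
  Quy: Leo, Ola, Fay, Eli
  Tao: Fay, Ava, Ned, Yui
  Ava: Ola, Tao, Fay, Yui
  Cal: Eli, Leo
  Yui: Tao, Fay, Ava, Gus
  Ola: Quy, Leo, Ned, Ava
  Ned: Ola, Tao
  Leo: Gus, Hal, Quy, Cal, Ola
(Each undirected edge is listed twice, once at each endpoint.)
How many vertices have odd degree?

Degrees: Eli:4, Fay:6, Gus:3, Hal:2, Quy:4, Tao:4, Ava:4, Cal:2, Yui:4, Ola:4, Ned:2, Leo:5
Odd-degree vertices: Gus, Leo.

2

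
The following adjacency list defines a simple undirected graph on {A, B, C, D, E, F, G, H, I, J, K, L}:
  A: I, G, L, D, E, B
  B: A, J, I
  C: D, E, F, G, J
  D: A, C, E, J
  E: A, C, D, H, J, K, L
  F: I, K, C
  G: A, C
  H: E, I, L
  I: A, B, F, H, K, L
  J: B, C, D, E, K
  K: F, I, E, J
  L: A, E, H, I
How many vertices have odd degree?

Degrees: A:6, B:3, C:5, D:4, E:7, F:3, G:2, H:3, I:6, J:5, K:4, L:4
Odd-degree vertices: B, C, E, F, H, J.

6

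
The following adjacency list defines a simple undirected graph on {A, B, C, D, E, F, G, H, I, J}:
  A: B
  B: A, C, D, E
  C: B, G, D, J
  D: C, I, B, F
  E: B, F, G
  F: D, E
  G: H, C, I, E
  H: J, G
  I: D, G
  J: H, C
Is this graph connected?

Yes

Starting from A and exploring outward reaches every vertex (A, B, C, E, D, G, J, F, I, H); the graph is connected.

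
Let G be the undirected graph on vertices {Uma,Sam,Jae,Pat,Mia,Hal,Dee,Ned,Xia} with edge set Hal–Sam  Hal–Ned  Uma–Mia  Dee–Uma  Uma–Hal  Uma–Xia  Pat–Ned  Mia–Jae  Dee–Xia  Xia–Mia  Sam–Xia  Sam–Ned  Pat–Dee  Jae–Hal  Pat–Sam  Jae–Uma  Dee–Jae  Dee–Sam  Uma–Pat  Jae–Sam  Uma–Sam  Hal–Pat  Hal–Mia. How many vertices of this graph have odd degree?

6

Degrees: Uma:7, Sam:7, Jae:5, Pat:5, Mia:4, Hal:6, Dee:5, Ned:3, Xia:4
Odd-degree vertices: Uma, Sam, Jae, Pat, Dee, Ned.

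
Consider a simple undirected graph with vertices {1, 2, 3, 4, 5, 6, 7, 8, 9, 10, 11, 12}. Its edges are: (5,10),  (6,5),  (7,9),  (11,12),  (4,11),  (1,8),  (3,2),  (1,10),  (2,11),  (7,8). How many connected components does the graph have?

2

Component: {2, 3, 4, 11, 12}
Component: {1, 5, 6, 7, 8, 9, 10}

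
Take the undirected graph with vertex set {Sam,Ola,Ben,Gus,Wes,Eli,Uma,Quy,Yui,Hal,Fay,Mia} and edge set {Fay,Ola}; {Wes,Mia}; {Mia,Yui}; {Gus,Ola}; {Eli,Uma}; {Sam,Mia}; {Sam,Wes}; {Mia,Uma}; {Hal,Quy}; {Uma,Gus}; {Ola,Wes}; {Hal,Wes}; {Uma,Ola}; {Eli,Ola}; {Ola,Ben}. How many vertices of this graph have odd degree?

4

Degrees: Sam:2, Ola:6, Ben:1, Gus:2, Wes:4, Eli:2, Uma:4, Quy:1, Yui:1, Hal:2, Fay:1, Mia:4
Odd-degree vertices: Ben, Quy, Yui, Fay.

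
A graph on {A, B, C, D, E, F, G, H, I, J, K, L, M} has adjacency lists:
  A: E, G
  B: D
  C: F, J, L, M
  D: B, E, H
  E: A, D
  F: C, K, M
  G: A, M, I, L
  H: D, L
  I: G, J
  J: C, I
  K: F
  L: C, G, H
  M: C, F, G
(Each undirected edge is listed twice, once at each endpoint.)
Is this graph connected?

Yes

Starting from A and exploring outward reaches every vertex (A, G, E, M, I, L, D, C, F, J, H, B, K); the graph is connected.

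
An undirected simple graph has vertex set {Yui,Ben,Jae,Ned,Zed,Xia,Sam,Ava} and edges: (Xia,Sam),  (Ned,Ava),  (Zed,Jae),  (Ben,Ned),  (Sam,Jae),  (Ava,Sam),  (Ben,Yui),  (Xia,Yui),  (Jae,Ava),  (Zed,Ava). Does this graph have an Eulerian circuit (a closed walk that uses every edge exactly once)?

Degrees: Yui:2, Ben:2, Jae:3, Ned:2, Zed:2, Xia:2, Sam:3, Ava:4
Jae, Sam have odd degree; an Eulerian circuit needs every degree to be even, so none exists.

No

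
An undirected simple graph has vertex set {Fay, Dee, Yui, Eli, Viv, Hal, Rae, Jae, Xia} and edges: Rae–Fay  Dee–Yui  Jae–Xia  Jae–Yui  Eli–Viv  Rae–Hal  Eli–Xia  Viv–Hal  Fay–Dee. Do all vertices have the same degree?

Degrees: Fay:2, Dee:2, Yui:2, Eli:2, Viv:2, Hal:2, Rae:2, Jae:2, Xia:2
All degrees equal 2; the graph is regular.

Yes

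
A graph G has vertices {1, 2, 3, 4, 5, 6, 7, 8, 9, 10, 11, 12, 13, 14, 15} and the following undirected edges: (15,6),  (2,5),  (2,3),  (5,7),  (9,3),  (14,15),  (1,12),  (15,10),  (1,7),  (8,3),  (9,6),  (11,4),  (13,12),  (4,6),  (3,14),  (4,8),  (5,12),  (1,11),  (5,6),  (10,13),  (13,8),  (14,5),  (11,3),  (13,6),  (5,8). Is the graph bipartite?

No

6-9-3-14-15-6 is an odd cycle (length 5), and a bipartite graph can contain only even cycles.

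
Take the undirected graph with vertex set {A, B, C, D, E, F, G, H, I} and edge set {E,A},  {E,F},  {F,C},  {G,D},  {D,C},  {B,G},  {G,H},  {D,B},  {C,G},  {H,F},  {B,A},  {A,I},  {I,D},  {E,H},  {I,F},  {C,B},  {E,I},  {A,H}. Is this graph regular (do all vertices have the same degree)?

Yes

Degrees: A:4, B:4, C:4, D:4, E:4, F:4, G:4, H:4, I:4
Every vertex has degree 4, so the graph is 4-regular.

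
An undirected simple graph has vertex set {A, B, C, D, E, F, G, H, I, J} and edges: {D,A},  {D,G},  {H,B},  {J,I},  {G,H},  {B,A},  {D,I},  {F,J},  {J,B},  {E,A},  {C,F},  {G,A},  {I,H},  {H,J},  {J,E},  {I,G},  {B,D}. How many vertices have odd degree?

2

Degrees: A:4, B:4, C:1, D:4, E:2, F:2, G:4, H:4, I:4, J:5
Odd-degree vertices: C, J.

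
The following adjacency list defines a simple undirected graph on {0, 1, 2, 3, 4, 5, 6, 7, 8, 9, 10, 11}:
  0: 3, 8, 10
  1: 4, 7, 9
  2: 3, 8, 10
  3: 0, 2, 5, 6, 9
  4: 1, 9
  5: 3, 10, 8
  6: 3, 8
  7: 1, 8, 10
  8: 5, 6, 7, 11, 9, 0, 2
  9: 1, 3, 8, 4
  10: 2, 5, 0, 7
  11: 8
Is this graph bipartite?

4-1-9-4 is an odd cycle (length 3), and a bipartite graph can contain only even cycles.

No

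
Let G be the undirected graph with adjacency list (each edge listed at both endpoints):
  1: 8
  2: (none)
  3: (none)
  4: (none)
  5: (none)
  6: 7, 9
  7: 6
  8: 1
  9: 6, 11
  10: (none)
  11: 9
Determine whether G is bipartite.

Partition the vertices as {2, 3, 4, 5, 7, 8, 9, 10} vs {1, 6, 11}. Each listed edge has one endpoint in each part, so the graph is bipartite.

Yes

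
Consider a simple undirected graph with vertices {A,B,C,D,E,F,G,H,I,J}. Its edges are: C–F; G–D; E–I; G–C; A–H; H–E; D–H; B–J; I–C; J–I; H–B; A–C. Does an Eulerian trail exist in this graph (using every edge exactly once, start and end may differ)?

Yes

Degrees: A:2, B:2, C:4, D:2, E:2, F:1, G:2, H:4, I:3, J:2
Odd-degree vertices: F, I (2 total).
With 2 odd-degree vertices and all edges in one connected piece, an Eulerian trail exists (from F to I).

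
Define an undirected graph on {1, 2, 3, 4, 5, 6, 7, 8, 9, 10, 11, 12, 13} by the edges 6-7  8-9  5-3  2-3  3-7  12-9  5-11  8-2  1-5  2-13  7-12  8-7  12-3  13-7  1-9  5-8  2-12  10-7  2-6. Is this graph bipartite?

The cycle 12-3-7-12 has length 3, which is odd, so the graph is not bipartite.

No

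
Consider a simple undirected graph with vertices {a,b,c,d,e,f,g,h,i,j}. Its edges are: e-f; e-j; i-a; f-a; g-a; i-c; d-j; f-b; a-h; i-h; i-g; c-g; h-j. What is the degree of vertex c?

2

Neighbors of c: g, i.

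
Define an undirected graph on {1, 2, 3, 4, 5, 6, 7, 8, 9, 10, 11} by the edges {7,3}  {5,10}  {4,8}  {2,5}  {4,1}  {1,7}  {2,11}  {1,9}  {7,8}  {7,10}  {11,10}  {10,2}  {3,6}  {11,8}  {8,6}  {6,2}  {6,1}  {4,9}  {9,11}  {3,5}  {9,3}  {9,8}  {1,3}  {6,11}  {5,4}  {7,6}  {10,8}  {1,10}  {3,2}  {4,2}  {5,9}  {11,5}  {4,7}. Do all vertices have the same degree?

Yes

Degrees: 1:6, 2:6, 3:6, 4:6, 5:6, 6:6, 7:6, 8:6, 9:6, 10:6, 11:6
Every vertex has degree 6, so the graph is 6-regular.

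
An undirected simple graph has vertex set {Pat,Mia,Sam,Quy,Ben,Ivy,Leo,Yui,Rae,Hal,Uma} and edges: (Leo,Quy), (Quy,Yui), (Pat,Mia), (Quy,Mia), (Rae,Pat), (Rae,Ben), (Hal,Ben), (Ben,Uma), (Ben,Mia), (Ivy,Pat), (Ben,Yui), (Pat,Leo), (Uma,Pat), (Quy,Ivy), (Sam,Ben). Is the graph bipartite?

Yes

A valid 2-coloring puts {Mia, Sam, Ivy, Leo, Yui, Rae, Hal, Uma} on one side and {Pat, Quy, Ben} on the other; every edge crosses between the two sides.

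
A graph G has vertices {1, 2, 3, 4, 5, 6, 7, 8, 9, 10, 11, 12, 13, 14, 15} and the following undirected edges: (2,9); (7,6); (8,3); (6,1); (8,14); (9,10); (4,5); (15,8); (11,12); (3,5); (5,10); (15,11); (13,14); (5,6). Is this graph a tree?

The graph has 15 vertices and 14 edges.
It is connected with exactly 14 edges, hence acyclic — it is a tree.

Yes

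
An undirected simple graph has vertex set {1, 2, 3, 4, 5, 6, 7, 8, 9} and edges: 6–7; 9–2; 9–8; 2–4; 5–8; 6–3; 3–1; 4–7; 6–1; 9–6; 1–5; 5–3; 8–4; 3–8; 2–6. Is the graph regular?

No

Degrees: 1:3, 2:3, 3:4, 4:3, 5:3, 6:5, 7:2, 8:4, 9:3
Degrees are not all equal (e.g. deg(7)=2 but deg(6)=5); not regular.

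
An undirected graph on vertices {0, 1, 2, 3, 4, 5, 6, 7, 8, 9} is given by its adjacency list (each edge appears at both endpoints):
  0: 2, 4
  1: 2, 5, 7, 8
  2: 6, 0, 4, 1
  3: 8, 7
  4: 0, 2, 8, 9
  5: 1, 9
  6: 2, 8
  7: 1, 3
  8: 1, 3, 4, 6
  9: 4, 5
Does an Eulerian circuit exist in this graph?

Yes

Degrees: 0:2, 1:4, 2:4, 3:2, 4:4, 5:2, 6:2, 7:2, 8:4, 9:2
All degrees are even and the non-isolated vertices are connected — an Eulerian circuit exists.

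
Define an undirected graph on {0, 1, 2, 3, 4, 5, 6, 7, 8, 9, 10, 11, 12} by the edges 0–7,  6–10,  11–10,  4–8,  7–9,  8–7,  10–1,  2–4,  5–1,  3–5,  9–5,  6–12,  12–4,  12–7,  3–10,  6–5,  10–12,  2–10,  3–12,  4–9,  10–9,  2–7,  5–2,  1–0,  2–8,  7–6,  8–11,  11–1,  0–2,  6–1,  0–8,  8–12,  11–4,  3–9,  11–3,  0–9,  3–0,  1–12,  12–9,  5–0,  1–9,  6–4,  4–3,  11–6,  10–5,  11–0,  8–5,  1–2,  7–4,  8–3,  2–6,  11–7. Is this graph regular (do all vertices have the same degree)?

Degrees: 0:8, 1:8, 2:8, 3:8, 4:8, 5:8, 6:8, 7:8, 8:8, 9:8, 10:8, 11:8, 12:8
All degrees equal 8; the graph is regular.

Yes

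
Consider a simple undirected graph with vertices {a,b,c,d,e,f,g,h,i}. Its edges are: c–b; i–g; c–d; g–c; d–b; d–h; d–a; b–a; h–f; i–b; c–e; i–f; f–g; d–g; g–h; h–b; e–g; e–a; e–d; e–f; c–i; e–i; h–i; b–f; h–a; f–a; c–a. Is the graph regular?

Yes

Degrees: a:6, b:6, c:6, d:6, e:6, f:6, g:6, h:6, i:6
All degrees equal 6; the graph is regular.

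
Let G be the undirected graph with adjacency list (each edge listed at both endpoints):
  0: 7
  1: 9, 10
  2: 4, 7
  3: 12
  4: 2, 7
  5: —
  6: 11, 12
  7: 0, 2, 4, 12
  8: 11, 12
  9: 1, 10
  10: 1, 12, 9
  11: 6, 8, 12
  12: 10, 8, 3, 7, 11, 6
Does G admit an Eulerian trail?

Degrees: 0:1, 1:2, 2:2, 3:1, 4:2, 5:0, 6:2, 7:4, 8:2, 9:2, 10:3, 11:3, 12:6
Odd-degree vertices: 0, 3, 10, 11 (4 total).
With 4 odd-degree vertices (more than two), no single trail can use every edge.

No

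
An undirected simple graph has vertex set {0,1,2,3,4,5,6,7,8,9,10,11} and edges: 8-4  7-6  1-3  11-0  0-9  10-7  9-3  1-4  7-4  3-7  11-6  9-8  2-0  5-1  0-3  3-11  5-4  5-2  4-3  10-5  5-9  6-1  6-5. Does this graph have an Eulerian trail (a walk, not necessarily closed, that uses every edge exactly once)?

Degrees: 0:4, 1:4, 2:2, 3:6, 4:5, 5:6, 6:4, 7:4, 8:2, 9:4, 10:2, 11:3
Odd-degree vertices: 4, 11 (2 total).
With 2 odd-degree vertices and all edges in one connected piece, an Eulerian trail exists (from 4 to 11).

Yes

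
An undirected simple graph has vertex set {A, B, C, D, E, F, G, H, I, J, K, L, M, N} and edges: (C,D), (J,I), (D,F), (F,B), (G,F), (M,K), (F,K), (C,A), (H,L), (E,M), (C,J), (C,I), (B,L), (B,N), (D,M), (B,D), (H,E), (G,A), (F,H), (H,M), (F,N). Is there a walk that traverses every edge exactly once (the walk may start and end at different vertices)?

Yes

Degrees: A:2, B:4, C:4, D:4, E:2, F:6, G:2, H:4, I:2, J:2, K:2, L:2, M:4, N:2
Odd-degree vertices: none (0 total).
The non-isolated vertices are connected and exactly 0 have odd degree, so an Eulerian trail exists.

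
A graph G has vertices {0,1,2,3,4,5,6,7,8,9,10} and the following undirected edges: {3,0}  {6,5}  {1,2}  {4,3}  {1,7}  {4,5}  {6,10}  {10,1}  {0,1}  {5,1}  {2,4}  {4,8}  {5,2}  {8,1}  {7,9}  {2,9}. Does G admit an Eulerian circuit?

Yes

Degrees: 0:2, 1:6, 2:4, 3:2, 4:4, 5:4, 6:2, 7:2, 8:2, 9:2, 10:2
All degrees are even and the non-isolated vertices are connected — an Eulerian circuit exists.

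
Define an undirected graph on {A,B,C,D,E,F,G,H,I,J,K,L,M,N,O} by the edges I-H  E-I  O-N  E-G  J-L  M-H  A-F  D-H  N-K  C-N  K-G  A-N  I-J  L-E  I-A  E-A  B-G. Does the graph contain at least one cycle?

The graph has 15 vertices, 17 edges, and 1 connected component.
Since 17 > 15 - 1, a cycle must exist; for instance A-I-E-G-K-N-A.

Yes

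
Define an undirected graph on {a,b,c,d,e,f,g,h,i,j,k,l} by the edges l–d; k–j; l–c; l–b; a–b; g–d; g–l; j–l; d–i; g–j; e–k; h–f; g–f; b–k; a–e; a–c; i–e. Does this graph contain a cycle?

The graph has 12 vertices, 17 edges, and 1 connected component.
Since 17 > 12 - 1, a cycle must exist; for instance a-c-l-d-i-e-k-b-a.

Yes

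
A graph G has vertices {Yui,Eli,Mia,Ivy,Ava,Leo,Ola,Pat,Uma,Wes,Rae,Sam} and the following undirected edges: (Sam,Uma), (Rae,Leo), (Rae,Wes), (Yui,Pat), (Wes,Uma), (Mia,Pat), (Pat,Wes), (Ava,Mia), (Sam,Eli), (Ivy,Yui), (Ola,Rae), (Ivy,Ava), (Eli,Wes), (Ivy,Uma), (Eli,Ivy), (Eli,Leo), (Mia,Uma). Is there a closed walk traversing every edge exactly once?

Degrees: Yui:2, Eli:4, Mia:3, Ivy:4, Ava:2, Leo:2, Ola:1, Pat:3, Uma:4, Wes:4, Rae:3, Sam:2
Mia, Ola, Pat, Rae have odd degree; an Eulerian circuit needs every degree to be even, so none exists.

No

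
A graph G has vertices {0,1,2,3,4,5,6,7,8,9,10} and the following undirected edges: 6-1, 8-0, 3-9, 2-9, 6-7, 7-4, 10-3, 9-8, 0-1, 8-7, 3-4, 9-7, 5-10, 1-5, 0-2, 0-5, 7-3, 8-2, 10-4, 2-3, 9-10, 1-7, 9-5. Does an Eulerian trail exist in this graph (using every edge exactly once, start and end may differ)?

Degrees: 0:4, 1:4, 2:4, 3:5, 4:3, 5:4, 6:2, 7:6, 8:4, 9:6, 10:4
Odd-degree vertices: 3, 4 (2 total).
The non-isolated vertices are connected and exactly 2 have odd degree, so an Eulerian trail exists (from 3 to 4).

Yes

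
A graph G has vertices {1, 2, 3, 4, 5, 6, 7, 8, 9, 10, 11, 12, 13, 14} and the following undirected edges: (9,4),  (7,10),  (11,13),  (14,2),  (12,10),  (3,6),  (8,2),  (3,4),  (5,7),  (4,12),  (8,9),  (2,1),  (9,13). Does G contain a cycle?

No

The graph has 14 vertices, 13 edges, and 1 connected component.
Since 13 = 14 - 1, the graph is a forest and contains no cycle.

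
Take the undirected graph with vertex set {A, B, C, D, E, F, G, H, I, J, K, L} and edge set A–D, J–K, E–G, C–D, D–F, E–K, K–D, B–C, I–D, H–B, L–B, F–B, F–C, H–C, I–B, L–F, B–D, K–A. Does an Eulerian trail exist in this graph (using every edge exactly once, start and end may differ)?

Degrees: A:2, B:6, C:4, D:6, E:2, F:4, G:1, H:2, I:2, J:1, K:4, L:2
Odd-degree vertices: G, J (2 total).
The non-isolated vertices are connected and exactly 2 have odd degree, so an Eulerian trail exists (from G to J).

Yes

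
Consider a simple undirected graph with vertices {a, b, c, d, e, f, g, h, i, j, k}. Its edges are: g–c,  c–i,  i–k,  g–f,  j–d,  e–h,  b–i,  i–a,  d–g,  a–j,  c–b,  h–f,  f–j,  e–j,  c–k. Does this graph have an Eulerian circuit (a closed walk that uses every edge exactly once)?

Degrees: a:2, b:2, c:4, d:2, e:2, f:3, g:3, h:2, i:4, j:4, k:2
f, g have odd degree; an Eulerian circuit needs every degree to be even, so none exists.

No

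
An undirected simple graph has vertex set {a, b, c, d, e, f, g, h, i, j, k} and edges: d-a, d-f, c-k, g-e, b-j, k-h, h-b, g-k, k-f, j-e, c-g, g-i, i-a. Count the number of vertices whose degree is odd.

Degrees: a:2, b:2, c:2, d:2, e:2, f:2, g:4, h:2, i:2, j:2, k:4
Odd-degree vertices: none.

0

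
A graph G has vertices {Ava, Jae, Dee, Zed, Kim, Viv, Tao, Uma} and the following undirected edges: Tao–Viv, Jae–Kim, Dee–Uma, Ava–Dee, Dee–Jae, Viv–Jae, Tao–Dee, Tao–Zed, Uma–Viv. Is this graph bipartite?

Yes

Partition the vertices as {Dee, Zed, Kim, Viv} vs {Ava, Jae, Tao, Uma}. Each listed edge has one endpoint in each part, so the graph is bipartite.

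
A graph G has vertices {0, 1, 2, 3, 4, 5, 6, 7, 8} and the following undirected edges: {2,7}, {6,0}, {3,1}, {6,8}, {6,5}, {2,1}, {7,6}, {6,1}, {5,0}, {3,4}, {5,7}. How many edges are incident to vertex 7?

Neighbors of 7: 2, 5, 6.

3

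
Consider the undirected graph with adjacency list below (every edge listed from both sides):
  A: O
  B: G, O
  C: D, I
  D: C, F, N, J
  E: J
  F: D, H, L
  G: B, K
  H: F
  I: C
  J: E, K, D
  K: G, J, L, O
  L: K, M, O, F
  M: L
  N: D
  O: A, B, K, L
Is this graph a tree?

No

|V| = 15, |E| = 17.
A tree on 15 vertices has exactly 14 edges; this graph has 17, so it contains a cycle and is not a tree.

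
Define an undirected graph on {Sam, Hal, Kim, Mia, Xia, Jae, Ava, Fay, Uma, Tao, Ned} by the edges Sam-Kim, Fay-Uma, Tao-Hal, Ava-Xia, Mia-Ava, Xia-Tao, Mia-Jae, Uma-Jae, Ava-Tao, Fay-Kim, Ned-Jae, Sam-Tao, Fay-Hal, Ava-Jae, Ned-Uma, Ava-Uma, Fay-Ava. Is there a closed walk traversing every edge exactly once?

Degrees: Sam:2, Hal:2, Kim:2, Mia:2, Xia:2, Jae:4, Ava:6, Fay:4, Uma:4, Tao:4, Ned:2
All degrees are even and the non-isolated vertices are connected — an Eulerian circuit exists.

Yes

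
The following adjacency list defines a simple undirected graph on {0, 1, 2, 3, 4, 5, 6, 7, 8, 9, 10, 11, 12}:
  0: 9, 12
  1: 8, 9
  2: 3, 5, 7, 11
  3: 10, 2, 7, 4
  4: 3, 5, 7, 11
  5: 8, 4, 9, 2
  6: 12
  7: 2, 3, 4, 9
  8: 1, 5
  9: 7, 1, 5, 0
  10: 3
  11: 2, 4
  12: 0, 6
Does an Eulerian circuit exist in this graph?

No

Degrees: 0:2, 1:2, 2:4, 3:4, 4:4, 5:4, 6:1, 7:4, 8:2, 9:4, 10:1, 11:2, 12:2
6, 10 have odd degree; an Eulerian circuit needs every degree to be even, so none exists.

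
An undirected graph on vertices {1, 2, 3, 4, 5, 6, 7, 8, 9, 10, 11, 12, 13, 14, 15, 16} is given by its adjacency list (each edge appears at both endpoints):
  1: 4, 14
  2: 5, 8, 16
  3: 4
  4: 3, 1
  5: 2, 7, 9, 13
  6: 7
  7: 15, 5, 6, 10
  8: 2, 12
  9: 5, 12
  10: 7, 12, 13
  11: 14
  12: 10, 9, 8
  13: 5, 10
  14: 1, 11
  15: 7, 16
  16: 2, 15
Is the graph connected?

No

Component: {1, 3, 4, 11, 14}
Component: {2, 5, 6, 7, 8, 9, 10, 12, 13, 15, 16}
There are 2 separate components, so the graph is not connected.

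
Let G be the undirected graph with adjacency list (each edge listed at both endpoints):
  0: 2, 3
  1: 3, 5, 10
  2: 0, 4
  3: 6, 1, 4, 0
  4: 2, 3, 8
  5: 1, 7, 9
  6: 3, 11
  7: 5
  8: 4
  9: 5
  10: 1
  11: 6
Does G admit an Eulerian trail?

Degrees: 0:2, 1:3, 2:2, 3:4, 4:3, 5:3, 6:2, 7:1, 8:1, 9:1, 10:1, 11:1
Odd-degree vertices: 1, 4, 5, 7, 8, 9, 10, 11 (8 total).
An Eulerian trail requires 0 or 2 odd-degree vertices; here there are 8.

No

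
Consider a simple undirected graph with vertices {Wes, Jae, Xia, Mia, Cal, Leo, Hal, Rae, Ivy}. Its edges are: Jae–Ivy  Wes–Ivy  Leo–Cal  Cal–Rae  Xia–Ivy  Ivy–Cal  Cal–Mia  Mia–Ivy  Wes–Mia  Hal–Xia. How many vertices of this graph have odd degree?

Degrees: Wes:2, Jae:1, Xia:2, Mia:3, Cal:4, Leo:1, Hal:1, Rae:1, Ivy:5
Odd-degree vertices: Jae, Mia, Leo, Hal, Rae, Ivy.

6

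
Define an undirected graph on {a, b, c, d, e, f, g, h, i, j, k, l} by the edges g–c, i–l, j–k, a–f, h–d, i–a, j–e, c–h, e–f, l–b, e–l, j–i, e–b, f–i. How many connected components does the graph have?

Component: {c, d, g, h}
Component: {a, b, e, f, i, j, k, l}

2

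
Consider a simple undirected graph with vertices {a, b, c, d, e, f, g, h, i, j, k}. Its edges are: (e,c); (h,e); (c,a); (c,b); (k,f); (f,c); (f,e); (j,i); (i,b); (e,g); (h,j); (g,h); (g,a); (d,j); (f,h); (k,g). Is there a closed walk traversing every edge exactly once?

No

Degrees: a:2, b:2, c:4, d:1, e:4, f:4, g:4, h:4, i:2, j:3, k:2
Vertices with odd degree: d, j. An Eulerian circuit requires all degrees even.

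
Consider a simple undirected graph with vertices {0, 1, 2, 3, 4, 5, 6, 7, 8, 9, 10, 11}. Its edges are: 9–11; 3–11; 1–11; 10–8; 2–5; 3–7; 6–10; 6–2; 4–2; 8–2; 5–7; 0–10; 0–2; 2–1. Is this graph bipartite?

Yes

Color {2, 7, 10, 11} black and {0, 1, 3, 4, 5, 6, 8, 9} white. No edge joins two same-colored vertices, so the graph is bipartite.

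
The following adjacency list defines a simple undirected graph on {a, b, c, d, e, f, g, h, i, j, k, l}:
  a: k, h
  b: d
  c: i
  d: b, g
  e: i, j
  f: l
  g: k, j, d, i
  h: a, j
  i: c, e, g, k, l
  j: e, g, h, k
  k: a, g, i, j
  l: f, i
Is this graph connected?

Yes

Starting from a and exploring outward reaches every vertex (a, k, h, i, g, j, l, e, c, d, f, b); the graph is connected.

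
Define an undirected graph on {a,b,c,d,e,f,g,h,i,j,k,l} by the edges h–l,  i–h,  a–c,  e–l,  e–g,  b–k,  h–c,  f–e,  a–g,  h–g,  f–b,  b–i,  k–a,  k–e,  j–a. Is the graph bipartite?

Yes

A valid 2-coloring puts {c, d, f, g, i, j, k, l} on one side and {a, b, e, h} on the other; every edge crosses between the two sides.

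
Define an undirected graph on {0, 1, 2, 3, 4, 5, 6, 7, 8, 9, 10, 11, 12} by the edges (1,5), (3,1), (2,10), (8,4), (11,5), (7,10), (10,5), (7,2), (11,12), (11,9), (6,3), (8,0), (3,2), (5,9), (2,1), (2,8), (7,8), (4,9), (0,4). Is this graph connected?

Starting from 0 and exploring outward reaches every vertex (0, 8, 4, 7, 2, 9, 10, 1, 3, 11, 5, 6, 12); the graph is connected.

Yes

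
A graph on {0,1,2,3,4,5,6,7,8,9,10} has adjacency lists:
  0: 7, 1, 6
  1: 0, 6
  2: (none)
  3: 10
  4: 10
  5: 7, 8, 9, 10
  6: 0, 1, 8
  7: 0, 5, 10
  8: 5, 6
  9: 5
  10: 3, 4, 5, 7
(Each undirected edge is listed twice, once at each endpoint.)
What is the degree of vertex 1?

Neighbors of 1: 0, 6.

2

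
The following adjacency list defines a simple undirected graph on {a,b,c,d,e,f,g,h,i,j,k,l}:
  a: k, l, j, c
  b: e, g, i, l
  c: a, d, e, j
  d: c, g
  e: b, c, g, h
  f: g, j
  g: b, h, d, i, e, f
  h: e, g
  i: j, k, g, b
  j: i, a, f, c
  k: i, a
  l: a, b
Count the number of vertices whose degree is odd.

0

Degrees: a:4, b:4, c:4, d:2, e:4, f:2, g:6, h:2, i:4, j:4, k:2, l:2
Odd-degree vertices: none.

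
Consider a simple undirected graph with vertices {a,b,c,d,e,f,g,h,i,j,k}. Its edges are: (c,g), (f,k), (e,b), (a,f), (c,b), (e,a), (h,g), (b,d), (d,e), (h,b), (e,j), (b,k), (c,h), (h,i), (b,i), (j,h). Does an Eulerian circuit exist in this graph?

Degrees: a:2, b:6, c:3, d:2, e:4, f:2, g:2, h:5, i:2, j:2, k:2
Vertices with odd degree: c, h. An Eulerian circuit requires all degrees even.

No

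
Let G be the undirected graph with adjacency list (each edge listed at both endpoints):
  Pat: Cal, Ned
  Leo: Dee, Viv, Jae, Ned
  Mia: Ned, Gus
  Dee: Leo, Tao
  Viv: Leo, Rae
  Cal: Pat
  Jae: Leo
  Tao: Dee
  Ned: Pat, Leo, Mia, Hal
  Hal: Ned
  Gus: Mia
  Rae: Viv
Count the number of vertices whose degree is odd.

6

Degrees: Pat:2, Leo:4, Mia:2, Dee:2, Viv:2, Cal:1, Jae:1, Tao:1, Ned:4, Hal:1, Gus:1, Rae:1
Odd-degree vertices: Cal, Jae, Tao, Hal, Gus, Rae.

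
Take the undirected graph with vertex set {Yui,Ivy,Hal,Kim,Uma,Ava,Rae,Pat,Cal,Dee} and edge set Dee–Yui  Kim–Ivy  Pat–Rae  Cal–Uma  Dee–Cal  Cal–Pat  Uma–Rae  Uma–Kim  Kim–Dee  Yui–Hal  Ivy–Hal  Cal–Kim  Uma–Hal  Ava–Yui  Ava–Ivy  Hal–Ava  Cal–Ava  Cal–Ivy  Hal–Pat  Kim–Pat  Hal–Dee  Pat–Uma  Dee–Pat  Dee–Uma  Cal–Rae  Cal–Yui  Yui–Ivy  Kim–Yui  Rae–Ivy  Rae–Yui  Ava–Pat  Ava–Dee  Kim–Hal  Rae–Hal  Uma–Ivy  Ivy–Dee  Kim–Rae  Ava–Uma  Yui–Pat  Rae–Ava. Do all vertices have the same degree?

Degrees: Yui:8, Ivy:8, Hal:8, Kim:8, Uma:8, Ava:8, Rae:8, Pat:8, Cal:8, Dee:8
Every vertex has degree 8, so the graph is 8-regular.

Yes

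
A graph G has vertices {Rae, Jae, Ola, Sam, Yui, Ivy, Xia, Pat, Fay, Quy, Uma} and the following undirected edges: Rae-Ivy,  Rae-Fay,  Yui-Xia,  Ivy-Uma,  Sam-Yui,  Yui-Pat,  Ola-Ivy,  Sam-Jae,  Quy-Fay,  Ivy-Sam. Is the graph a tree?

Yes

The graph has 11 vertices and 10 edges.
Connected and |E| = |V| - 1, which characterizes a tree.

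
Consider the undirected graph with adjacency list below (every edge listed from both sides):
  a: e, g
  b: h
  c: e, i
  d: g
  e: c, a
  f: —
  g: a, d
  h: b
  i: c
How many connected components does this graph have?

3

Component: {f}
Component: {b, h}
Component: {a, c, d, e, g, i}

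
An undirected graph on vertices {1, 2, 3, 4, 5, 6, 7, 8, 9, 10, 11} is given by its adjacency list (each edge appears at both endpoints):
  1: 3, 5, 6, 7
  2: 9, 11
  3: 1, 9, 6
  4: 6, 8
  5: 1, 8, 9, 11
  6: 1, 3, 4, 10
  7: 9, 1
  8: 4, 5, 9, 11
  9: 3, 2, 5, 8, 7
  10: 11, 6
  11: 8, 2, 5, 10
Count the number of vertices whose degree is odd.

Degrees: 1:4, 2:2, 3:3, 4:2, 5:4, 6:4, 7:2, 8:4, 9:5, 10:2, 11:4
Odd-degree vertices: 3, 9.

2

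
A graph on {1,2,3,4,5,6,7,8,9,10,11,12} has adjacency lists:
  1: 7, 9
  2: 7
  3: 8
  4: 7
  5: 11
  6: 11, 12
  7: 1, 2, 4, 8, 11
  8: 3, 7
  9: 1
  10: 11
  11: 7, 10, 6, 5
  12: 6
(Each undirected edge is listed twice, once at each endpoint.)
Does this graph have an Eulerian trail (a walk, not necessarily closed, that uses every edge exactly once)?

No

Degrees: 1:2, 2:1, 3:1, 4:1, 5:1, 6:2, 7:5, 8:2, 9:1, 10:1, 11:4, 12:1
Odd-degree vertices: 2, 3, 4, 5, 7, 9, 10, 12 (8 total).
With 8 odd-degree vertices (more than two), no single trail can use every edge.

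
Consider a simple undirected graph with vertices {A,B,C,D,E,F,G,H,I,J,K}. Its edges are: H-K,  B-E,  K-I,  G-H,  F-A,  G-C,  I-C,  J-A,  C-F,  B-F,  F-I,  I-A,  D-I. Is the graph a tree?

|V| = 11, |E| = 13.
Connected but with 13 > 10 edges, so it has a cycle and is not a tree.

No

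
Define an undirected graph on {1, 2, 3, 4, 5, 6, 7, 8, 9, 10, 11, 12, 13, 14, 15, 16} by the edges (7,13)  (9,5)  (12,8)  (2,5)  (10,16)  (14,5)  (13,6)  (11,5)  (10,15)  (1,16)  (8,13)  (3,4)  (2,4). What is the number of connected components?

Component: {1, 10, 15, 16}
Component: {6, 7, 8, 12, 13}
Component: {2, 3, 4, 5, 9, 11, 14}

3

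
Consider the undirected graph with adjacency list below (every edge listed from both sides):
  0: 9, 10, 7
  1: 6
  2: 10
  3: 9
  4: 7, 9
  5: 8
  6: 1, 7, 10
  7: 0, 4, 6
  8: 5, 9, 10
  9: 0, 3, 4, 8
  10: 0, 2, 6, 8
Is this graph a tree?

No

|V| = 11, |E| = 13.
A tree on 11 vertices has exactly 10 edges; this graph has 13, so it contains a cycle and is not a tree.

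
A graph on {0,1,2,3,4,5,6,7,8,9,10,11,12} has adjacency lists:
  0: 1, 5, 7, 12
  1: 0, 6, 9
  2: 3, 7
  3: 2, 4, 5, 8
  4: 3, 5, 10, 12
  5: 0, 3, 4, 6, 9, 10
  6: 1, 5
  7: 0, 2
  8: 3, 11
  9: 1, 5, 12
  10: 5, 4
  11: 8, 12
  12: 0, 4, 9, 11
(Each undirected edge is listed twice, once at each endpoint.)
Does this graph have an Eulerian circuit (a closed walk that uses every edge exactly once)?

No

Degrees: 0:4, 1:3, 2:2, 3:4, 4:4, 5:6, 6:2, 7:2, 8:2, 9:3, 10:2, 11:2, 12:4
Vertices with odd degree: 1, 9. An Eulerian circuit requires all degrees even.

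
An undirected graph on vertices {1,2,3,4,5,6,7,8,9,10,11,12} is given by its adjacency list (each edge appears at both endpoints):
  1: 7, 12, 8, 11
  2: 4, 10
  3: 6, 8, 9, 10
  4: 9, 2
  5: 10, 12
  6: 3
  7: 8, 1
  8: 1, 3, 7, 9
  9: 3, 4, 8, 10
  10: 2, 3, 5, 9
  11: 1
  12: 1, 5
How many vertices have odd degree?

2

Degrees: 1:4, 2:2, 3:4, 4:2, 5:2, 6:1, 7:2, 8:4, 9:4, 10:4, 11:1, 12:2
Odd-degree vertices: 6, 11.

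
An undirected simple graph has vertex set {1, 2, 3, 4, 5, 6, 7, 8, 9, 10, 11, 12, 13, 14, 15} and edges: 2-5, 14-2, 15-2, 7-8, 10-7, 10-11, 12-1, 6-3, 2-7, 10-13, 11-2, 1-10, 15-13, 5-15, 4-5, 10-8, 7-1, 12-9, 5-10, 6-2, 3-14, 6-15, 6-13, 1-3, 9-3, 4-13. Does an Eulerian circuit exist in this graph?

Degrees: 1:4, 2:6, 3:4, 4:2, 5:4, 6:4, 7:4, 8:2, 9:2, 10:6, 11:2, 12:2, 13:4, 14:2, 15:4
Every vertex has even degree and the edges form a single connected piece, so an Eulerian circuit exists.

Yes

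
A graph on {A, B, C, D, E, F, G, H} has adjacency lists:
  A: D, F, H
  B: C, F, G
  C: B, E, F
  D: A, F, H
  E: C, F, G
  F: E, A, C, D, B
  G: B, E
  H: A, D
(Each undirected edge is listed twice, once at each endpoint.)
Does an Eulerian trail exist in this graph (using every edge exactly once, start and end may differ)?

No

Degrees: A:3, B:3, C:3, D:3, E:3, F:5, G:2, H:2
Odd-degree vertices: A, B, C, D, E, F (6 total).
With 6 odd-degree vertices (more than two), no single trail can use every edge.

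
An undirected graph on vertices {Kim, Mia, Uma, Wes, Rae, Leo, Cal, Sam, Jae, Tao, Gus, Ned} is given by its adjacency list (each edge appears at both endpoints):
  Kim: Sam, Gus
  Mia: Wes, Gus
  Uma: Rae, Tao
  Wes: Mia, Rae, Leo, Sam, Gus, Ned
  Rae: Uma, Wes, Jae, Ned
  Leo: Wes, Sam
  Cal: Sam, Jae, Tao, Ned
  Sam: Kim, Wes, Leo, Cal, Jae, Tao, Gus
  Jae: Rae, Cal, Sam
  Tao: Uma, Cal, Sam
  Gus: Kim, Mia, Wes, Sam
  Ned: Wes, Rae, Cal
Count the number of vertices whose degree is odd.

Degrees: Kim:2, Mia:2, Uma:2, Wes:6, Rae:4, Leo:2, Cal:4, Sam:7, Jae:3, Tao:3, Gus:4, Ned:3
Odd-degree vertices: Sam, Jae, Tao, Ned.

4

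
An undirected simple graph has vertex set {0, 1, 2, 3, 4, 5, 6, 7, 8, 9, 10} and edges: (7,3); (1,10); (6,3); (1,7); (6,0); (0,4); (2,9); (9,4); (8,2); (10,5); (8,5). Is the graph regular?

Degrees: 0:2, 1:2, 2:2, 3:2, 4:2, 5:2, 6:2, 7:2, 8:2, 9:2, 10:2
All degrees equal 2; the graph is regular.

Yes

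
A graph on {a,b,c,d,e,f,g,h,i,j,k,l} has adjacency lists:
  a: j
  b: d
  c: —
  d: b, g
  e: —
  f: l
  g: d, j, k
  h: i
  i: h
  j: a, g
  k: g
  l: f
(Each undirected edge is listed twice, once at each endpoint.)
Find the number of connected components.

Component: {c}
Component: {e}
Component: {f, l}
Component: {h, i}
Component: {a, b, d, g, j, k}

5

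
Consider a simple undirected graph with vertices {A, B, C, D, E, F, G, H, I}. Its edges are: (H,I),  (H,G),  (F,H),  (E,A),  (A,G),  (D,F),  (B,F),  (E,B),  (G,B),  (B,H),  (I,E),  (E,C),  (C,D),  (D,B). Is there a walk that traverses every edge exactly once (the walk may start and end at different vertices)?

No

Degrees: A:2, B:5, C:2, D:3, E:4, F:3, G:3, H:4, I:2
Odd-degree vertices: B, D, F, G (4 total).
With 4 odd-degree vertices (more than two), no single trail can use every edge.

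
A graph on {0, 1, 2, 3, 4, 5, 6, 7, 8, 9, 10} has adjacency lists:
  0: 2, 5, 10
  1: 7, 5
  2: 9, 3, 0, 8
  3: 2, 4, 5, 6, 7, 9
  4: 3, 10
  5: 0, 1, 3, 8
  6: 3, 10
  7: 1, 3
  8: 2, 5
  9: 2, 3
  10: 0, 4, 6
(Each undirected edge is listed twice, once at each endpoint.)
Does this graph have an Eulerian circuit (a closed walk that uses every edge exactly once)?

No

Degrees: 0:3, 1:2, 2:4, 3:6, 4:2, 5:4, 6:2, 7:2, 8:2, 9:2, 10:3
Vertices with odd degree: 0, 10. An Eulerian circuit requires all degrees even.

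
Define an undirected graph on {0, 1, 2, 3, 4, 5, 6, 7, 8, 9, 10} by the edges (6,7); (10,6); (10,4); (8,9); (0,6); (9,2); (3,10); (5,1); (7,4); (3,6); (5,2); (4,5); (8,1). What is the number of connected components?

1

Component: {0, 1, 2, 3, 4, 5, 6, 7, 8, 9, 10}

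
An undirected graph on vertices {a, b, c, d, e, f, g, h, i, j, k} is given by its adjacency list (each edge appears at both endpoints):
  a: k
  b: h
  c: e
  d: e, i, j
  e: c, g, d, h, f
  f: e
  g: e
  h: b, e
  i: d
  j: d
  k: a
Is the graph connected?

No

Component: {a, k}
Component: {b, c, d, e, f, g, h, i, j}
There are 2 separate components, so the graph is not connected.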